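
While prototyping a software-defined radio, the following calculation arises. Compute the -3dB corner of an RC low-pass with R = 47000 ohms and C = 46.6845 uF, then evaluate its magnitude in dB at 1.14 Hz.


Step 1 — cutoff frequency:
fc = 1 / (2*pi*R*C)
C = 46.6845 uF = 4.66845e-05 F
fc = 1 / (2*pi*47000*4.66845e-05)
   = 0.0725353 Hz

Step 2 — magnitude at f = 1.14 Hz:
|H(f)| = 1 / sqrt(1 + (f/fc)^2)
f/fc = 1.14 / 0.0725353 = 15.716486
|H| = 1 / sqrt(1 + 247.007932) = 0.063499
|H|_dB = 20*log10(0.063499) = -23.94 dB

fc = 0.0725353 Hz; |H(1.14 Hz)| = -23.94 dB


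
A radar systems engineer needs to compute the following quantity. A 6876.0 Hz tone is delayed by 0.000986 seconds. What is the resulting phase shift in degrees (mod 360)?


Phase shift from frequency and time delay:
phi = 360 * f * t_delay
    = 360 * 6876.0 * 0.000986
    = 2440.7 degrees
    mod 360 = 280.7 degrees

280.7 degrees


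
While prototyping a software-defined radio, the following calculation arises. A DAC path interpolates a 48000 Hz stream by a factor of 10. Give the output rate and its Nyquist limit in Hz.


Step 1 — output sample rate after interpolation by L:
fs_out = L * fs_in = 10 * 48000 = 480000 Hz

Step 2 — Nyquist frequency of the output stream:
f_Nyq = fs_out / 2 = 480000 / 2 = 240000.0 Hz

fs_out = 480000 Hz; f_Nyquist = 240000.0 Hz


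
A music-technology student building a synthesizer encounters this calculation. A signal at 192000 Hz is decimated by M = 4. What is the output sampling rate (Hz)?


Decimation reduces the sample rate:
fs_out = fs_in / M
       = 192000 / 4
       = 48000.0 Hz

48000.0 Hz


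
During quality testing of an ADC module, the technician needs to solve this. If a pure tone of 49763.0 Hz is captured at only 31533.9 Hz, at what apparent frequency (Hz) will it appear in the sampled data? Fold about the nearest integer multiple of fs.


Compute the nearest integer multiple of fs to the signal:
n = round(49763.0 / 31533.9) = 2
f_alias = |49763.0 - 2 * 31533.9|
        = |49763.0 - 63067.8|
        = 13304.8 Hz

13304.8


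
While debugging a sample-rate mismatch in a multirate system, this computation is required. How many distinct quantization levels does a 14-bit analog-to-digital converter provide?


Number of quantization levels = 2^N
= 2^14
= 16384

16384


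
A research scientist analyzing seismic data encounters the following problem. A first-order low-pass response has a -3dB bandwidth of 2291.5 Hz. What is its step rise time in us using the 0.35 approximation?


Rise time from bandwidth relationship:
tr = 0.35 / BW
   = 0.35 / 2291.5
   = 0.000152738381 s
   = 152.7384 us

152.7384 us


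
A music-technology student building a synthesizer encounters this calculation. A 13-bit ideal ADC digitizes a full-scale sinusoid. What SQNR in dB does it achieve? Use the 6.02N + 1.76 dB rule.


Theoretical SNR for a full-scale sinusoid:
SNR = 6.02 * N + 1.76
    = 6.02 * 13 + 1.76
    = 78.26 + 1.76
    = 80.02 dB

80.02 dB


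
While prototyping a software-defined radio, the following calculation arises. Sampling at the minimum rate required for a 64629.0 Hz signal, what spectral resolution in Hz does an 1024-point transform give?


Step 1 — Nyquist sampling rate:
fs = 2 * fmax = 2 * 64629.0 = 129258.0 Hz

Step 2 — DFT bin spacing:
df = fs / N = 129258.0 / 1024 = 126.2285 Hz

126.2285 Hz


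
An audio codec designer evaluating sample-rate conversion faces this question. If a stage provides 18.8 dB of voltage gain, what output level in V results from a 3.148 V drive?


Output voltage from dB gain:
V_out = V_in * 10^(gain_dB / 20)
      = 3.148 * 10^(18.8 / 20)
      = 3.148 * 8.709636
      = 27.4179 V

27.4179 V


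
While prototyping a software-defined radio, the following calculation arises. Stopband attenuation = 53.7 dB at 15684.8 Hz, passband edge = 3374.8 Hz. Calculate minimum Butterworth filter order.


Butterworth filter order formula:
n = log10(10^(A/10) - 1) / (2 * log10(f_stop/f_pass))
10^(53.7/10) - 1 = 234421.8815
f_stop/f_pass = 15684.8 / 3374.8 = 4.6476
n = 4.0241 -> ceil = 5

5


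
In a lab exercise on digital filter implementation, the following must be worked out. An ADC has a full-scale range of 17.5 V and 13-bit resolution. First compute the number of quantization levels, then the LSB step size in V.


Step 1 — number of quantization levels:
L = 2^N = 2^13 = 8192

Step 2 — LSB step size:
delta = Vfs / L
      = 17.5 / 8192
      = 0.00213623 V

Levels = 8192; step size = 0.00213623 V


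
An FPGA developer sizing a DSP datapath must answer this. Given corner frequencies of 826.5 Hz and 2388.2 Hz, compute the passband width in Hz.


Bandwidth is the difference of -3dB frequencies:
BW = f_high - f_low
   = 2388.2 - 826.5
   = 1561.7 Hz

1561.7 Hz


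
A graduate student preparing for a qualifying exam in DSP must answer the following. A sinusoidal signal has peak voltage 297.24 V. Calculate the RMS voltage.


RMS voltage for a sinusoidal waveform:
V_rms = V_peak / sqrt(2)
      = 297.24 / 1.414214
      = 210.18 V

210.18 V


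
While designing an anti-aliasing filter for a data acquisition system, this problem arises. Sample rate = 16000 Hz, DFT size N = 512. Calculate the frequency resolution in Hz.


DFT frequency resolution:
df = fs / N
   = 16000 / 512
   = 31.25 Hz

31.25 Hz


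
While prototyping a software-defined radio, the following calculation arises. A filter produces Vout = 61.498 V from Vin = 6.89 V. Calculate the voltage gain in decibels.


Voltage gain in dB:
G = 20 * log10(Vout / Vin)
  = 20 * log10(61.498 / 6.89)
  = 20 * log10(8.925689)
  = 20 * 0.950642
  = 19.01 dB

19.01 dB


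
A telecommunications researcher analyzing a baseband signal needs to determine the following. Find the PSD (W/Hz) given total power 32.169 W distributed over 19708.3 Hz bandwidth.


Power spectral density:
PSD = P / BW
    = 32.169 / 19708.3
    = 0.00163226 W/Hz

0.00163226 W/Hz


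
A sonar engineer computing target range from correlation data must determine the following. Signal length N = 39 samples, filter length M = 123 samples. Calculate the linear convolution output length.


Linear convolution output length:
L = N + M - 1
  = 39 + 123 - 1
  = 161 samples

161


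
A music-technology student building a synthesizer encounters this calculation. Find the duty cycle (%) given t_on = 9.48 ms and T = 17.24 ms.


Duty cycle as a percentage:
DC = (t_on / T) * 100
   = (9.48 / 17.24) * 100
   = 0.549884 * 100
   = 54.99 %

54.99 %


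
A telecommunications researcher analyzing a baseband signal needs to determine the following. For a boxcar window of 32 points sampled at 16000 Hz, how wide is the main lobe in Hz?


Main lobe width for a rectangular window:
Width = 2 * fs / N
      = 2 * 16000 / 32
      = 32000 / 32
      = 1000.0 Hz

1000.0 Hz


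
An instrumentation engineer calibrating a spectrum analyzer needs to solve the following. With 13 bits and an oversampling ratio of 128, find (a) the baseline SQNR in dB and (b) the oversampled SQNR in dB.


Step 1 — baseline SQNR at Nyquist:
SQNR_base = 6.02*N + 1.76
          = 6.02*13 + 1.76
          = 80.02 dB

Step 2 — oversampling processing gain:
G = 10*log10(OSR) = 10*log10(128) = 21.07 dB

Step 3 — total:
SQNR_total = 80.02 + 21.07 = 101.09 dB

Base SQNR = 80.02 dB; oversampled SQNR = 101.09 dB


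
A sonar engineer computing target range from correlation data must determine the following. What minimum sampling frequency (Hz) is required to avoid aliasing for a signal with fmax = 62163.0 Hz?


The Nyquist rate is twice the maximum frequency component.
fs_min = 2 * fmax
      = 2 * 62163.0
      = 124326.0 Hz

124326.0


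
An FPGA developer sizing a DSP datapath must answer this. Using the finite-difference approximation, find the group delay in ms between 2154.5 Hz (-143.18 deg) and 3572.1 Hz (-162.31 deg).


Group delay from phase difference:
tau = -d(phi)/d(omega)
d(phi) = -19.13 deg = -0.333881 rad
d(omega) = 2*pi*(3572.1 - 2154.5) = 8907.0435 rad/s
tau = -(-0.333881) / 8907.0435
    = 0.0375 ms

0.0375 ms


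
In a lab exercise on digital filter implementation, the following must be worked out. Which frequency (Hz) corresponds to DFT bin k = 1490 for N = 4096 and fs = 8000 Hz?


Frequency of DFT bin k:
f_k = k * fs / N
    = 1490 * 8000 / 4096
    = 11920000 / 4096
    = 2910.156 Hz

2910.156 Hz


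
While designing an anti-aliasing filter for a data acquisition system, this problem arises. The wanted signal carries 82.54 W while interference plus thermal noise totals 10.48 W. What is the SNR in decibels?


SNR in decibels:
SNR = 10 * log10(Ps / Pn)
    = 10 * log10(82.54 / 10.48)
    = 10 * log10(7.876)
    = 10 * 0.8963
    = 8.96 dB

8.96 dB


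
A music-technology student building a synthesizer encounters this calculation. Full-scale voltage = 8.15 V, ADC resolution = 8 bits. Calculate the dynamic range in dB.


Dynamic range from full-scale to LSB:
V_min = V_max / 2^bits = 8.15 / 2^8
DR = 20 * log10(V_max / V_min)
   = 20 * log10(2^8)
   = 20 * 8 * log10(2)
   = 48.16 dB

48.16 dB


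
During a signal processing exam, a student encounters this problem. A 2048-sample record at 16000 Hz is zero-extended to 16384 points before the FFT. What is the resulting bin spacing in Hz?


Frequency resolution after zero-padding:
N_padded = 2048 * 8 = 16384
df = fs / N_padded
   = 16000 / 16384
   = 0.9766 Hz

0.9766 Hz


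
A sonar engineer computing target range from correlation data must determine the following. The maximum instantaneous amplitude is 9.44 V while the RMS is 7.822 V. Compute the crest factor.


Crest factor is the ratio of peak to RMS:
CF = V_peak / V_rms
   = 9.44 / 7.822
   = 1.2069

1.2069


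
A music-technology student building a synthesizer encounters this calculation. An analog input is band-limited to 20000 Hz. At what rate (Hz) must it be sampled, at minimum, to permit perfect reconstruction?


The Nyquist rate is twice the maximum frequency component.
fs_min = 2 * fmax
      = 2 * 20000
      = 40000 Hz

40000


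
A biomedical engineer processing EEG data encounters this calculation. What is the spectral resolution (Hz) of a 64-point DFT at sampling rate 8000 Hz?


DFT frequency resolution:
df = fs / N
   = 8000 / 64
   = 125.0 Hz

125.0 Hz


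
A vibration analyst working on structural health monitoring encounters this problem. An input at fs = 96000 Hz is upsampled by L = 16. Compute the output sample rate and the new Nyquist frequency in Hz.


Step 1 — output sample rate after interpolation by L:
fs_out = L * fs_in = 16 * 96000 = 1536000 Hz

Step 2 — Nyquist frequency of the output stream:
f_Nyq = fs_out / 2 = 1536000 / 2 = 768000.0 Hz

fs_out = 1536000 Hz; f_Nyquist = 768000.0 Hz


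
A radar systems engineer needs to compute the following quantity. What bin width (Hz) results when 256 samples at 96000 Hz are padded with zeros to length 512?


Frequency resolution after zero-padding:
N_padded = 256 * 2 = 512
df = fs / N_padded
   = 96000 / 512
   = 187.5 Hz

187.5 Hz


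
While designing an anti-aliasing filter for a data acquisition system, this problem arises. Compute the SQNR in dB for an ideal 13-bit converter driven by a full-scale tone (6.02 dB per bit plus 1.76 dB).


Theoretical SNR for a full-scale sinusoid:
SNR = 6.02 * N + 1.76
    = 6.02 * 13 + 1.76
    = 78.26 + 1.76
    = 80.02 dB

80.02 dB


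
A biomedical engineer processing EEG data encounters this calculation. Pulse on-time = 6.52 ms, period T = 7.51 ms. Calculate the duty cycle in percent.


Duty cycle as a percentage:
DC = (t_on / T) * 100
   = (6.52 / 7.51) * 100
   = 0.868176 * 100
   = 86.82 %

86.82 %


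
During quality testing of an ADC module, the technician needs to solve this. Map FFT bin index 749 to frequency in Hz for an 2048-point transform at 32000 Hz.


Frequency of DFT bin k:
f_k = k * fs / N
    = 749 * 32000 / 2048
    = 23968000 / 2048
    = 11703.125 Hz

11703.125 Hz


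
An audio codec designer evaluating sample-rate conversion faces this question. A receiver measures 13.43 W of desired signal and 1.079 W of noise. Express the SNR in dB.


SNR in decibels:
SNR = 10 * log10(Ps / Pn)
    = 10 * log10(13.43 / 1.079)
    = 10 * log10(12.4467)
    = 10 * 1.0951
    = 10.95 dB

10.95 dB


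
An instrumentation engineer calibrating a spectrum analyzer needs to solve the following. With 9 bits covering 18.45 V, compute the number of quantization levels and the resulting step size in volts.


Step 1 — number of quantization levels:
L = 2^N = 2^9 = 512

Step 2 — LSB step size:
delta = Vfs / L
      = 18.45 / 512
      = 0.03603516 V

Levels = 512; step size = 0.03603516 V


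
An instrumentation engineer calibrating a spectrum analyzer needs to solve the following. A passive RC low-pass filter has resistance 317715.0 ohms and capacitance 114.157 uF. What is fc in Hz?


Cutoff frequency of a first-order RC filter:
fc = 1 / (2 * pi * R * C)
C = 114.157 uF = 0.000114157 F
fc = 1 / (2 * pi * 317715.0 * 0.000114157)
   = 1 / 227.88730623376
   = 0.004388 Hz

0.004388 Hz


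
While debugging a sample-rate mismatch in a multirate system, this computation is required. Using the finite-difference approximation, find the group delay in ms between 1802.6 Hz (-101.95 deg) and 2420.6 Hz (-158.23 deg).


Group delay from phase difference:
tau = -d(phi)/d(omega)
d(phi) = -56.28 deg = -0.982271 rad
d(omega) = 2*pi*(2420.6 - 1802.6) = 3883.0085 rad/s
tau = -(-0.982271) / 3883.0085
    = 0.253 ms

0.253 ms


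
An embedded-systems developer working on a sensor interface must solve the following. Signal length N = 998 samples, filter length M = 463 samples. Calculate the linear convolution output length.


Linear convolution output length:
L = N + M - 1
  = 998 + 463 - 1
  = 1460 samples

1460


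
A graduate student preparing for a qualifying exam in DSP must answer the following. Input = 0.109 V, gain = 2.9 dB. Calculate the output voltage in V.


Output voltage from dB gain:
V_out = V_in * 10^(gain_dB / 20)
      = 0.109 * 10^(2.9 / 20)
      = 0.109 * 1.396368
      = 0.1522 V

0.1522 V


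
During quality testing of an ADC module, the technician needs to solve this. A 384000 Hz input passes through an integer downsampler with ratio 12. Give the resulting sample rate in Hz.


Decimation reduces the sample rate:
fs_out = fs_in / M
       = 384000 / 12
       = 32000.0 Hz

32000.0 Hz


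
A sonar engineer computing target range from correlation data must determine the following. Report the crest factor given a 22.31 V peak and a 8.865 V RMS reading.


Crest factor is the ratio of peak to RMS:
CF = V_peak / V_rms
   = 22.31 / 8.865
   = 2.5166

2.5166


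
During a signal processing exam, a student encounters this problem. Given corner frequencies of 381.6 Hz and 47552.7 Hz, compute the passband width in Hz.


Bandwidth is the difference of -3dB frequencies:
BW = f_high - f_low
   = 47552.7 - 381.6
   = 47171.1 Hz

47171.1 Hz


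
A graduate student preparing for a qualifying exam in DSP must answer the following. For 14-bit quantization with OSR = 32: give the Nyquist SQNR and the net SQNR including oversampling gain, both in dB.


Step 1 — baseline SQNR at Nyquist:
SQNR_base = 6.02*N + 1.76
          = 6.02*14 + 1.76
          = 86.04 dB

Step 2 — oversampling processing gain:
G = 10*log10(OSR) = 10*log10(32) = 15.05 dB

Step 3 — total:
SQNR_total = 86.04 + 15.05 = 101.09 dB

Base SQNR = 86.04 dB; oversampled SQNR = 101.09 dB


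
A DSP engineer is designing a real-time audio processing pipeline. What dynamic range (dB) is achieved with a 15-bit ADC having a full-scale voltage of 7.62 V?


Dynamic range from full-scale to LSB:
V_min = V_max / 2^bits = 7.62 / 2^15
DR = 20 * log10(V_max / V_min)
   = 20 * log10(2^15)
   = 20 * 15 * log10(2)
   = 90.31 dB

90.31 dB


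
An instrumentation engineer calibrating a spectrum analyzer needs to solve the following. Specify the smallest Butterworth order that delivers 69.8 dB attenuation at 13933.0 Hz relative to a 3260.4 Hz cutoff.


Butterworth filter order formula:
n = log10(10^(A/10) - 1) / (2 * log10(f_stop/f_pass))
10^(69.8/10) - 1 = 9549924.8602
f_stop/f_pass = 13933.0 / 3260.4 = 4.2734
n = 5.5329 -> ceil = 6

6


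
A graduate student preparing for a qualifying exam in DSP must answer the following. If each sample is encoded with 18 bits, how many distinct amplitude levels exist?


Number of quantization levels = 2^N
= 2^18
= 262144

262144


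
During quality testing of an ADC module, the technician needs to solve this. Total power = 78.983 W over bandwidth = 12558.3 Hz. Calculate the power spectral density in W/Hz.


Power spectral density:
PSD = P / BW
    = 78.983 / 12558.3
    = 0.00628931 W/Hz

0.00628931 W/Hz


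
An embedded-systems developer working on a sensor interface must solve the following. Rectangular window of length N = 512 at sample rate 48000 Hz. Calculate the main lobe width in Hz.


Main lobe width for a rectangular window:
Width = 2 * fs / N
      = 2 * 48000 / 512
      = 96000 / 512
      = 187.5 Hz

187.5 Hz


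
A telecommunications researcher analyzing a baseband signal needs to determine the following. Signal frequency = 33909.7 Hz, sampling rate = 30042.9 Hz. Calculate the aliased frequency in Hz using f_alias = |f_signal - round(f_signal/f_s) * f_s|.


Compute the nearest integer multiple of fs to the signal:
n = round(33909.7 / 30042.9) = 1
f_alias = |33909.7 - 1 * 30042.9|
        = |33909.7 - 30042.9|
        = 3866.8 Hz

3866.8


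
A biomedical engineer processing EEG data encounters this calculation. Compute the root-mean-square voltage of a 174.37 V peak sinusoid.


RMS voltage for a sinusoidal waveform:
V_rms = V_peak / sqrt(2)
      = 174.37 / 1.414214
      = 123.298 V

123.298 V


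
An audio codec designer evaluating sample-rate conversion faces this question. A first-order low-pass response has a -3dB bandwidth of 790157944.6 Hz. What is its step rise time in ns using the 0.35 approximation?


Rise time from bandwidth relationship:
tr = 0.35 / BW
   = 0.35 / 790157944.6
   = 4.429494159e-10 s
   = 0.4429 ns

0.4429 ns


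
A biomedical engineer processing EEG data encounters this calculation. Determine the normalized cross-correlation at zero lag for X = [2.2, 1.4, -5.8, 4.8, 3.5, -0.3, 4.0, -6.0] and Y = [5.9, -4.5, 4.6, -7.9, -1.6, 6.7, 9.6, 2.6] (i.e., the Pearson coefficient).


Pearson correlation coefficient (population):
r = cov(X,Y) / (std(X) * std(Y))
Mean X = 0.475, Mean Y = 1.925
Cov(X,Y) = -6.255625
Std(X) = 3.968863, Std(Y) = 5.649723
r = -0.279

-0.279


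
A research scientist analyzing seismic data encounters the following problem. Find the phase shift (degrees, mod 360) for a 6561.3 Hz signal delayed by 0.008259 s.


Phase shift from frequency and time delay:
phi = 360 * f * t_delay
    = 360 * 6561.3 * 0.008259
    = 19508.32 degrees
    mod 360 = 68.32 degrees

68.32 degrees


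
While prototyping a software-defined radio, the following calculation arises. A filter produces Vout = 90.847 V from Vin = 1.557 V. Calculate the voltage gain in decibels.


Voltage gain in dB:
G = 20 * log10(Vout / Vin)
  = 20 * log10(90.847 / 1.557)
  = 20 * log10(58.347463)
  = 20 * 1.766022
  = 35.32 dB

35.32 dB


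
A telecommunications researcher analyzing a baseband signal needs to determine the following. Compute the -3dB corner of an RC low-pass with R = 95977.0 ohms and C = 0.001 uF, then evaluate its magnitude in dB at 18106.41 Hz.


Step 1 — cutoff frequency:
fc = 1 / (2*pi*R*C)
C = 0.001 uF = 1e-09 F
fc = 1 / (2*pi*95977.0*1e-09)
   = 1658.261 Hz

Step 2 — magnitude at f = 18106.41 Hz:
|H(f)| = 1 / sqrt(1 + (f/fc)^2)
f/fc = 18106.41 / 1658.261 = 10.918914
|H| = 1 / sqrt(1 + 119.222683) = 0.0912025
|H|_dB = 20*log10(0.0912025) = -20.8 dB

fc = 1658.261 Hz; |H(18106.41 Hz)| = -20.8 dB


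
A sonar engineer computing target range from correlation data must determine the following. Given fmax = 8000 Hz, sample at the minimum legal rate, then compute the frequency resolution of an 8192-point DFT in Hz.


Step 1 — Nyquist sampling rate:
fs = 2 * fmax = 2 * 8000 = 16000 Hz

Step 2 — DFT bin spacing:
df = fs / N = 16000 / 8192 = 1.9531 Hz

1.9531 Hz


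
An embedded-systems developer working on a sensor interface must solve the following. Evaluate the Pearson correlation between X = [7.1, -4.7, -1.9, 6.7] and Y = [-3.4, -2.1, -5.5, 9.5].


Pearson correlation coefficient (population):
r = cov(X,Y) / (std(X) * std(Y))
Mean X = 1.8, Mean Y = -0.375
Cov(X,Y) = 15.6325
Std(X) = 5.197115, Std(Y) = 5.828969
r = 0.516

0.516


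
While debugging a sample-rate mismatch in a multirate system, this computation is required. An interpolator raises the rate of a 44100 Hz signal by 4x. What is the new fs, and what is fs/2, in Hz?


Step 1 — output sample rate after interpolation by L:
fs_out = L * fs_in = 4 * 44100 = 176400 Hz

Step 2 — Nyquist frequency of the output stream:
f_Nyq = fs_out / 2 = 176400 / 2 = 88200.0 Hz

fs_out = 176400 Hz; f_Nyquist = 88200.0 Hz


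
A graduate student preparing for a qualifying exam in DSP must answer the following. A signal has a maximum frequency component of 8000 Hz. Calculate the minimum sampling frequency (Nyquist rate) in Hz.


The Nyquist rate is twice the maximum frequency component.
fs_min = 2 * fmax
      = 2 * 8000
      = 16000 Hz

16000


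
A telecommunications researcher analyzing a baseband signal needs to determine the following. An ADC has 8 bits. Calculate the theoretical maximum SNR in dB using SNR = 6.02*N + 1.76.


Theoretical SNR for a full-scale sinusoid:
SNR = 6.02 * N + 1.76
    = 6.02 * 8 + 1.76
    = 48.16 + 1.76
    = 49.92 dB

49.92 dB


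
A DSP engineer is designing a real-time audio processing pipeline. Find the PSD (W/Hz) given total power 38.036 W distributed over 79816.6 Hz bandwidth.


Power spectral density:
PSD = P / BW
    = 38.036 / 79816.6
    = 0.00047654 W/Hz

0.00047654 W/Hz


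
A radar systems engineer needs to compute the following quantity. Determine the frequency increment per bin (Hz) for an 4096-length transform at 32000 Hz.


DFT frequency resolution:
df = fs / N
   = 32000 / 4096
   = 7.8125 Hz

7.8125 Hz


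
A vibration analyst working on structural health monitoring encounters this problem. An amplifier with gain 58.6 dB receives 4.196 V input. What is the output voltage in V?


Output voltage from dB gain:
V_out = V_in * 10^(gain_dB / 20)
      = 4.196 * 10^(58.6 / 20)
      = 4.196 * 851.138038
      = 3571.3752 V

3571.3752 V


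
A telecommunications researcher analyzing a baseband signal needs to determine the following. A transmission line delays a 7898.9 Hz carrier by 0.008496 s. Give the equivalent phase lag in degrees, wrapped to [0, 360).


Phase shift from frequency and time delay:
phi = 360 * f * t_delay
    = 360 * 7898.9 * 0.008496
    = 24159.26 degrees
    mod 360 = 39.26 degrees

39.26 degrees


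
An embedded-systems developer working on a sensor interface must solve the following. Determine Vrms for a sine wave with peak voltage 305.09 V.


RMS voltage for a sinusoidal waveform:
V_rms = V_peak / sqrt(2)
      = 305.09 / 1.414214
      = 215.731 V

215.731 V


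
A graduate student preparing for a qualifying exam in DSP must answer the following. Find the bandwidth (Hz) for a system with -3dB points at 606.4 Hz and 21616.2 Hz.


Bandwidth is the difference of -3dB frequencies:
BW = f_high - f_low
   = 21616.2 - 606.4
   = 21009.8 Hz

21009.8 Hz


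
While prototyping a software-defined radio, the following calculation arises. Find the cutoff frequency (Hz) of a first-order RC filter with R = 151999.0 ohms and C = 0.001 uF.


Cutoff frequency of a first-order RC filter:
fc = 1 / (2 * pi * R * C)
C = 0.001 uF = 1e-09 F
fc = 1 / (2 * pi * 151999.0 * 1e-09)
   = 1 / 0.00095503788350599
   = 1047.078883 Hz

1047.078883 Hz


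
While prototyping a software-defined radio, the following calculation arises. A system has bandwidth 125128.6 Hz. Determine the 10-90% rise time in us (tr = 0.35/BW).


Rise time from bandwidth relationship:
tr = 0.35 / BW
   = 0.35 / 125128.6
   = 2.797122321e-06 s
   = 2.7971 us

2.7971 us


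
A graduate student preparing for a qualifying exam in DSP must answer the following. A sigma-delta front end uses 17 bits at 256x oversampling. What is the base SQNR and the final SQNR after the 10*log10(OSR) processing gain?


Step 1 — baseline SQNR at Nyquist:
SQNR_base = 6.02*N + 1.76
          = 6.02*17 + 1.76
          = 104.1 dB

Step 2 — oversampling processing gain:
G = 10*log10(OSR) = 10*log10(256) = 24.08 dB

Step 3 — total:
SQNR_total = 104.1 + 24.08 = 128.18 dB

Base SQNR = 104.1 dB; oversampled SQNR = 128.18 dB


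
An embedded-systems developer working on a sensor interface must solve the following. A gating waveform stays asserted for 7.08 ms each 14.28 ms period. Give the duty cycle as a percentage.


Duty cycle as a percentage:
DC = (t_on / T) * 100
   = (7.08 / 14.28) * 100
   = 0.495798 * 100
   = 49.58 %

49.58 %


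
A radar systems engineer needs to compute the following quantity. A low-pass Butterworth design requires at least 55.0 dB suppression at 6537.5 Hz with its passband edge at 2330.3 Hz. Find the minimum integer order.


Butterworth filter order formula:
n = log10(10^(A/10) - 1) / (2 * log10(f_stop/f_pass))
10^(55.0/10) - 1 = 316226.766
f_stop/f_pass = 6537.5 / 2330.3 = 2.8054
n = 6.1384 -> ceil = 7

7


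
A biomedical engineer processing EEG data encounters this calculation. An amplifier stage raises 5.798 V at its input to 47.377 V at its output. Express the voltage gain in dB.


Voltage gain in dB:
G = 20 * log10(Vout / Vin)
  = 20 * log10(47.377 / 5.798)
  = 20 * log10(8.171266)
  = 20 * 0.912289
  = 18.25 dB

18.25 dB


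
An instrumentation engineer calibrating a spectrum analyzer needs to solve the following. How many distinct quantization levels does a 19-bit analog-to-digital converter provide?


Number of quantization levels = 2^N
= 2^19
= 524288

524288


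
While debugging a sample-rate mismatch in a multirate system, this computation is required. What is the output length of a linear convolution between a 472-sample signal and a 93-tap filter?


Linear convolution output length:
L = N + M - 1
  = 472 + 93 - 1
  = 564 samples

564


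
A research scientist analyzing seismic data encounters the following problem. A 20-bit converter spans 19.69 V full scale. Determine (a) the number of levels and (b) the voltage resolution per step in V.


Step 1 — number of quantization levels:
L = 2^N = 2^20 = 1048576

Step 2 — LSB step size:
delta = Vfs / L
      = 19.69 / 1048576
      = 1.878e-05 V

Levels = 1048576; step size = 1.878e-05 V


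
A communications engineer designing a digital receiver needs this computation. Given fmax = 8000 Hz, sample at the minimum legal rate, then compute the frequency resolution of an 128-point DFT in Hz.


Step 1 — Nyquist sampling rate:
fs = 2 * fmax = 2 * 8000 = 16000 Hz

Step 2 — DFT bin spacing:
df = fs / N = 16000 / 128 = 125.0 Hz

125.0 Hz


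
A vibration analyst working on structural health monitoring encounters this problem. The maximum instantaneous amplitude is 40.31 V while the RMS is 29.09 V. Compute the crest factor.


Crest factor is the ratio of peak to RMS:
CF = V_peak / V_rms
   = 40.31 / 29.09
   = 1.3857

1.3857


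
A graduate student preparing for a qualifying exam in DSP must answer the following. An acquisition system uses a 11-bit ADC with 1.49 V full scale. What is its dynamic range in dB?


Dynamic range from full-scale to LSB:
V_min = V_max / 2^bits = 1.49 / 2^11
DR = 20 * log10(V_max / V_min)
   = 20 * log10(2^11)
   = 20 * 11 * log10(2)
   = 66.23 dB

66.23 dB


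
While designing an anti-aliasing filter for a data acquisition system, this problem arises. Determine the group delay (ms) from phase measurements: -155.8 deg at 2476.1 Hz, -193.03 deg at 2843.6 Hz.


Group delay from phase difference:
tau = -d(phi)/d(omega)
d(phi) = -37.23 deg = -0.649786 rad
d(omega) = 2*pi*(2843.6 - 2476.1) = 2309.0706 rad/s
tau = -(-0.649786) / 2309.0706
    = 0.2814 ms

0.2814 ms


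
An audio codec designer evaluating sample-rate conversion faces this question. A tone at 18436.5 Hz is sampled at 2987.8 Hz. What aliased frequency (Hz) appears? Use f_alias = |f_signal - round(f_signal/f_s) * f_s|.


Compute the nearest integer multiple of fs to the signal:
n = round(18436.5 / 2987.8) = 6
f_alias = |18436.5 - 6 * 2987.8|
        = |18436.5 - 17926.8|
        = 509.7 Hz

509.7


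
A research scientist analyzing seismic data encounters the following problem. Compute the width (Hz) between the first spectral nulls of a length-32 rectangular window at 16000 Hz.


Main lobe width for a rectangular window:
Width = 2 * fs / N
      = 2 * 16000 / 32
      = 32000 / 32
      = 1000.0 Hz

1000.0 Hz


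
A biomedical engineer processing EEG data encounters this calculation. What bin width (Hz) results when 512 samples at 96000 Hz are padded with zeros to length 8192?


Frequency resolution after zero-padding:
N_padded = 512 * 16 = 8192
df = fs / N_padded
   = 96000 / 8192
   = 11.7188 Hz

11.7188 Hz


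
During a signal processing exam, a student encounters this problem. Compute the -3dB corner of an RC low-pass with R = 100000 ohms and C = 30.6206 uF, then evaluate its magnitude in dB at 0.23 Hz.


Step 1 — cutoff frequency:
fc = 1 / (2*pi*R*C)
C = 30.6206 uF = 3.06206e-05 F
fc = 1 / (2*pi*100000*3.06206e-05)
   = 0.0519764 Hz

Step 2 — magnitude at f = 0.23 Hz:
|H(f)| = 1 / sqrt(1 + (f/fc)^2)
f/fc = 0.23 / 0.0519764 = 4.425085
|H| = 1 / sqrt(1 + 19.581377) = 0.220426
|H|_dB = 20*log10(0.220426) = -13.13 dB

fc = 0.0519764 Hz; |H(0.23 Hz)| = -13.13 dB


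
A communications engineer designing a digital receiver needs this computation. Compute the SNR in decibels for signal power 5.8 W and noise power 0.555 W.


SNR in decibels:
SNR = 10 * log10(Ps / Pn)
    = 10 * log10(5.8 / 0.555)
    = 10 * log10(10.4505)
    = 10 * 1.0191
    = 10.19 dB

10.19 dB


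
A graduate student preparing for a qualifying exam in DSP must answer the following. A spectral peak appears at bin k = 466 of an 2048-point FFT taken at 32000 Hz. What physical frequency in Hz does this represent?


Frequency of DFT bin k:
f_k = k * fs / N
    = 466 * 32000 / 2048
    = 14912000 / 2048
    = 7281.25 Hz

7281.25 Hz


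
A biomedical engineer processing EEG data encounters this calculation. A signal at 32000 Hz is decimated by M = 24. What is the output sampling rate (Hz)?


Decimation reduces the sample rate:
fs_out = fs_in / M
       = 32000 / 24
       = 1333.3333 Hz

1333.3333 Hz


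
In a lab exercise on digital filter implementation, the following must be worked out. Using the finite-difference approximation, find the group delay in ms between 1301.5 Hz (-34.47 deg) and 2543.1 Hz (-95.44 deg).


Group delay from phase difference:
tau = -d(phi)/d(omega)
d(phi) = -60.97 deg = -1.064127 rad
d(omega) = 2*pi*(2543.1 - 1301.5) = 7801.2029 rad/s
tau = -(-1.064127) / 7801.2029
    = 0.1364 ms

0.1364 ms


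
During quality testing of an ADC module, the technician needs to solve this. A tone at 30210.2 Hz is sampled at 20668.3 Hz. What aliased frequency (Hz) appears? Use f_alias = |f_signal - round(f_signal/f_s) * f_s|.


Compute the nearest integer multiple of fs to the signal:
n = round(30210.2 / 20668.3) = 1
f_alias = |30210.2 - 1 * 20668.3|
        = |30210.2 - 20668.3|
        = 9541.9 Hz

9541.9


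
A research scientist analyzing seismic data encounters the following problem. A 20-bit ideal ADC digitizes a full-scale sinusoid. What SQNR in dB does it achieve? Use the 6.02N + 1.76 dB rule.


Theoretical SNR for a full-scale sinusoid:
SNR = 6.02 * N + 1.76
    = 6.02 * 20 + 1.76
    = 120.4 + 1.76
    = 122.16 dB

122.16 dB


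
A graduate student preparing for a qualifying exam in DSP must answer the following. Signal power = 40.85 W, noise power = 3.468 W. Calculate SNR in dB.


SNR in decibels:
SNR = 10 * log10(Ps / Pn)
    = 10 * log10(40.85 / 3.468)
    = 10 * log10(11.7791)
    = 10 * 1.0711
    = 10.71 dB

10.71 dB


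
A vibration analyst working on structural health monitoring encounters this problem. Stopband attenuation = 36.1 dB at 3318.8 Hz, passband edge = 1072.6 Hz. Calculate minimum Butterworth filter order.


Butterworth filter order formula:
n = log10(10^(A/10) - 1) / (2 * log10(f_stop/f_pass))
10^(36.1/10) - 1 = 4072.8028
f_stop/f_pass = 3318.8 / 1072.6 = 3.0942
n = 3.6795 -> ceil = 4

4


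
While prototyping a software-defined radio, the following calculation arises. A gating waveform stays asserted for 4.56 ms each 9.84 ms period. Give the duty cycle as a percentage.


Duty cycle as a percentage:
DC = (t_on / T) * 100
   = (4.56 / 9.84) * 100
   = 0.463415 * 100
   = 46.34 %

46.34 %


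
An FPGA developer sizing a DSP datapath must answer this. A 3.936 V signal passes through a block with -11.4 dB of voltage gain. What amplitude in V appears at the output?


Output voltage from dB gain:
V_out = V_in * 10^(gain_dB / 20)
      = 3.936 * 10^(-11.4 / 20)
      = 3.936 * 0.269153
      = 1.0594 V

1.0594 V


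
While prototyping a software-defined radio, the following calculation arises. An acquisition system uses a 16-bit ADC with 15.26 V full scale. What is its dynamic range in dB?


Dynamic range from full-scale to LSB:
V_min = V_max / 2^bits = 15.26 / 2^16
DR = 20 * log10(V_max / V_min)
   = 20 * log10(2^16)
   = 20 * 16 * log10(2)
   = 96.33 dB

96.33 dB


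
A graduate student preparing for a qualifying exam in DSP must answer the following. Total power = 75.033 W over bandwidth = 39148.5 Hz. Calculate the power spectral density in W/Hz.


Power spectral density:
PSD = P / BW
    = 75.033 / 39148.5
    = 0.00191663 W/Hz

0.00191663 W/Hz


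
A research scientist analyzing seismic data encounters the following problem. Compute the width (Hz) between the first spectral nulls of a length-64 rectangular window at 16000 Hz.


Main lobe width for a rectangular window:
Width = 2 * fs / N
      = 2 * 16000 / 64
      = 32000 / 64
      = 500.0 Hz

500.0 Hz


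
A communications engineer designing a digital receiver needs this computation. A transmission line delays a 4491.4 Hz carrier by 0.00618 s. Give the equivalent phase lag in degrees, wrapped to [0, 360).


Phase shift from frequency and time delay:
phi = 360 * f * t_delay
    = 360 * 4491.4 * 0.00618
    = 9992.47 degrees
    mod 360 = 272.47 degrees

272.47 degrees


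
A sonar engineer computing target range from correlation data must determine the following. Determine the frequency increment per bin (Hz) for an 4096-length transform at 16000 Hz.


DFT frequency resolution:
df = fs / N
   = 16000 / 4096
   = 3.9062 Hz

3.9062 Hz


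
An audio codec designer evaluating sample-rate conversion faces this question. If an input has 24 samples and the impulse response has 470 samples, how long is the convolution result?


Linear convolution output length:
L = N + M - 1
  = 24 + 470 - 1
  = 493 samples

493


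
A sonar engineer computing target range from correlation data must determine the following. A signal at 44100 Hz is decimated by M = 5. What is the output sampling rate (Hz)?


Decimation reduces the sample rate:
fs_out = fs_in / M
       = 44100 / 5
       = 8820.0 Hz

8820.0 Hz


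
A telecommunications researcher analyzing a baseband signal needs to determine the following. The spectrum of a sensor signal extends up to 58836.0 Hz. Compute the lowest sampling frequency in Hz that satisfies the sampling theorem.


The Nyquist rate is twice the maximum frequency component.
fs_min = 2 * fmax
      = 2 * 58836.0
      = 117672.0 Hz

117672.0


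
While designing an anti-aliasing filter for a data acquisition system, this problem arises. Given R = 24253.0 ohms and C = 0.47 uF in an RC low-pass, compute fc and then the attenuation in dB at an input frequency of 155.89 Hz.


Step 1 — cutoff frequency:
fc = 1 / (2*pi*R*C)
C = 0.47 uF = 4.7e-07 F
fc = 1 / (2*pi*24253.0*4.7e-07)
   = 13.9623 Hz

Step 2 — magnitude at f = 155.89 Hz:
|H(f)| = 1 / sqrt(1 + (f/fc)^2)
f/fc = 155.89 / 13.9623 = 11.165066
|H| = 1 / sqrt(1 + 124.658699) = 0.089208
|H|_dB = 20*log10(0.089208) = -20.99 dB

fc = 13.9623 Hz; |H(155.89 Hz)| = -20.99 dB


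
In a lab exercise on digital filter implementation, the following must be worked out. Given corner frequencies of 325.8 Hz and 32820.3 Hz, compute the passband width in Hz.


Bandwidth is the difference of -3dB frequencies:
BW = f_high - f_low
   = 32820.3 - 325.8
   = 32494.5 Hz

32494.5 Hz


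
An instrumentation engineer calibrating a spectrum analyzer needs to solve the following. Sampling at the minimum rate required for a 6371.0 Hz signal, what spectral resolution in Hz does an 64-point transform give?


Step 1 — Nyquist sampling rate:
fs = 2 * fmax = 2 * 6371.0 = 12742.0 Hz

Step 2 — DFT bin spacing:
df = fs / N = 12742.0 / 64 = 199.0938 Hz

199.0938 Hz


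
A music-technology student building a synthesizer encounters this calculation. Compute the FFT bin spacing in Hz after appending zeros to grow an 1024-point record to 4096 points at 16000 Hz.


Frequency resolution after zero-padding:
N_padded = 1024 * 4 = 4096
df = fs / N_padded
   = 16000 / 4096
   = 3.9062 Hz

3.9062 Hz


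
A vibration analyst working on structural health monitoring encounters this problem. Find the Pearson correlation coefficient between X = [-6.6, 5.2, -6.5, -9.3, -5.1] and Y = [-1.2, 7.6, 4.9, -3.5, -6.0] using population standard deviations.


Pearson correlation coefficient (population):
r = cov(X,Y) / (std(X) * std(Y))
Mean X = -4.46, Mean Y = 0.36
Cov(X,Y) = 17.3536
Std(X) = 5.017808, Std(Y) = 5.114919
r = 0.6761

0.6761


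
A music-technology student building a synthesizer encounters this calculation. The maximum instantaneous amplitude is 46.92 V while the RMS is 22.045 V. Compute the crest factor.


Crest factor is the ratio of peak to RMS:
CF = V_peak / V_rms
   = 46.92 / 22.045
   = 2.1284

2.1284


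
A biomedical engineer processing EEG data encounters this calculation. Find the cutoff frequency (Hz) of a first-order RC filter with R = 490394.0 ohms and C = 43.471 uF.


Cutoff frequency of a first-order RC filter:
fc = 1 / (2 * pi * R * C)
C = 43.471 uF = 4.3471e-05 F
fc = 1 / (2 * pi * 490394.0 * 4.3471e-05)
   = 1 / 133.94442648062
   = 0.007466 Hz

0.007466 Hz


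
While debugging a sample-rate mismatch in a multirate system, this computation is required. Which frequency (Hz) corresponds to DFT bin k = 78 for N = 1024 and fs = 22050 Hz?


Frequency of DFT bin k:
f_k = k * fs / N
    = 78 * 22050 / 1024
    = 1719900 / 1024
    = 1679.59 Hz

1679.59 Hz


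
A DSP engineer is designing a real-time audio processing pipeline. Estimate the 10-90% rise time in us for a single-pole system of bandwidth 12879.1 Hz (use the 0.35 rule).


Rise time from bandwidth relationship:
tr = 0.35 / BW
   = 0.35 / 12879.1
   = 2.717581197e-05 s
   = 27.1758 us

27.1758 us


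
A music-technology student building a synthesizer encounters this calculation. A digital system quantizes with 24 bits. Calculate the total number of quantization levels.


Number of quantization levels = 2^N
= 2^24
= 16777216

16777216


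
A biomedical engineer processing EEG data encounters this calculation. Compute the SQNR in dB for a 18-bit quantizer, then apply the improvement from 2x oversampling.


Step 1 — baseline SQNR at Nyquist:
SQNR_base = 6.02*N + 1.76
          = 6.02*18 + 1.76
          = 110.12 dB

Step 2 — oversampling processing gain:
G = 10*log10(OSR) = 10*log10(2) = 3.01 dB

Step 3 — total:
SQNR_total = 110.12 + 3.01 = 113.13 dB

Base SQNR = 110.12 dB; oversampled SQNR = 113.13 dB
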